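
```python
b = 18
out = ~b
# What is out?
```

Trace (tracking out):
b = 18  # -> b = 18
out = ~b  # -> out = -19

Answer: -19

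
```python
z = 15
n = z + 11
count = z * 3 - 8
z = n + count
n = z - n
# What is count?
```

Answer: 37

Derivation:
Trace (tracking count):
z = 15  # -> z = 15
n = z + 11  # -> n = 26
count = z * 3 - 8  # -> count = 37
z = n + count  # -> z = 63
n = z - n  # -> n = 37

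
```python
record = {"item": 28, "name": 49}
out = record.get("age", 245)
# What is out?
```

Trace (tracking out):
record = {'item': 28, 'name': 49}  # -> record = {'item': 28, 'name': 49}
out = record.get('age', 245)  # -> out = 245

Answer: 245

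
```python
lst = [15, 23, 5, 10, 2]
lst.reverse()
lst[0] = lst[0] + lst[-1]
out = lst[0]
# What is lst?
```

Answer: [17, 10, 5, 23, 15]

Derivation:
Trace (tracking lst):
lst = [15, 23, 5, 10, 2]  # -> lst = [15, 23, 5, 10, 2]
lst.reverse()  # -> lst = [2, 10, 5, 23, 15]
lst[0] = lst[0] + lst[-1]  # -> lst = [17, 10, 5, 23, 15]
out = lst[0]  # -> out = 17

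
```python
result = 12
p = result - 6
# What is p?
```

Trace (tracking p):
result = 12  # -> result = 12
p = result - 6  # -> p = 6

Answer: 6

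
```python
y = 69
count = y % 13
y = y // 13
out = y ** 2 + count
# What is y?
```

Trace (tracking y):
y = 69  # -> y = 69
count = y % 13  # -> count = 4
y = y // 13  # -> y = 5
out = y ** 2 + count  # -> out = 29

Answer: 5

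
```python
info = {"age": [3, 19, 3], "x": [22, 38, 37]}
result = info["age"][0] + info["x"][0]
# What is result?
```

Answer: 25

Derivation:
Trace (tracking result):
info = {'age': [3, 19, 3], 'x': [22, 38, 37]}  # -> info = {'age': [3, 19, 3], 'x': [22, 38, 37]}
result = info['age'][0] + info['x'][0]  # -> result = 25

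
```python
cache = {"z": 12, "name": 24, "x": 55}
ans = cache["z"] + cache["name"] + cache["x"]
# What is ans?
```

Trace (tracking ans):
cache = {'z': 12, 'name': 24, 'x': 55}  # -> cache = {'z': 12, 'name': 24, 'x': 55}
ans = cache['z'] + cache['name'] + cache['x']  # -> ans = 91

Answer: 91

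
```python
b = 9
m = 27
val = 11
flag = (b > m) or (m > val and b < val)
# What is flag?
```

Answer: True

Derivation:
Trace (tracking flag):
b = 9  # -> b = 9
m = 27  # -> m = 27
val = 11  # -> val = 11
flag = b > m or (m > val and b < val)  # -> flag = True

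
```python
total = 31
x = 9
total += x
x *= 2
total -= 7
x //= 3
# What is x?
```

Trace (tracking x):
total = 31  # -> total = 31
x = 9  # -> x = 9
total += x  # -> total = 40
x *= 2  # -> x = 18
total -= 7  # -> total = 33
x //= 3  # -> x = 6

Answer: 6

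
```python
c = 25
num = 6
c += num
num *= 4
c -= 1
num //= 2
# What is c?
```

Trace (tracking c):
c = 25  # -> c = 25
num = 6  # -> num = 6
c += num  # -> c = 31
num *= 4  # -> num = 24
c -= 1  # -> c = 30
num //= 2  # -> num = 12

Answer: 30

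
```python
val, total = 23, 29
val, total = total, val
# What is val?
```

Answer: 29

Derivation:
Trace (tracking val):
val, total = (23, 29)  # -> val = 23, total = 29
val, total = (total, val)  # -> val = 29, total = 23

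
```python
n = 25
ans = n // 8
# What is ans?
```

Trace (tracking ans):
n = 25  # -> n = 25
ans = n // 8  # -> ans = 3

Answer: 3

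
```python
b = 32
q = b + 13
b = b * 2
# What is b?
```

Answer: 64

Derivation:
Trace (tracking b):
b = 32  # -> b = 32
q = b + 13  # -> q = 45
b = b * 2  # -> b = 64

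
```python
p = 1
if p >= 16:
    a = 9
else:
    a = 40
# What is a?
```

Answer: 40

Derivation:
Trace (tracking a):
p = 1  # -> p = 1
if p >= 16:  # condition is False
else:
    a = 40  # -> a = 40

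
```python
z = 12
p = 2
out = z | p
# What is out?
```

Trace (tracking out):
z = 12  # -> z = 12
p = 2  # -> p = 2
out = z | p  # -> out = 14

Answer: 14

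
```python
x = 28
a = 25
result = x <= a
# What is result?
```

Answer: False

Derivation:
Trace (tracking result):
x = 28  # -> x = 28
a = 25  # -> a = 25
result = x <= a  # -> result = False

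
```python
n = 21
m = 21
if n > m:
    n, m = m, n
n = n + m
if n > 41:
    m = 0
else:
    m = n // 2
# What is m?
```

Trace (tracking m):
n = 21  # -> n = 21
m = 21  # -> m = 21
if n > m:  # condition is False
n = n + m  # -> n = 42
if n > 41:  # condition is True
    m = 0  # -> m = 0

Answer: 0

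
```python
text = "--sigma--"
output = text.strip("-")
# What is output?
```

Answer: 'sigma'

Derivation:
Trace (tracking output):
text = '--sigma--'  # -> text = '--sigma--'
output = text.strip('-')  # -> output = 'sigma'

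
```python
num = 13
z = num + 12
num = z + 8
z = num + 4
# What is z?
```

Answer: 37

Derivation:
Trace (tracking z):
num = 13  # -> num = 13
z = num + 12  # -> z = 25
num = z + 8  # -> num = 33
z = num + 4  # -> z = 37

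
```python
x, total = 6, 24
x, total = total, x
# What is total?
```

Trace (tracking total):
x, total = (6, 24)  # -> x = 6, total = 24
x, total = (total, x)  # -> x = 24, total = 6

Answer: 6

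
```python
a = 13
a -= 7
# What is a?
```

Answer: 6

Derivation:
Trace (tracking a):
a = 13  # -> a = 13
a -= 7  # -> a = 6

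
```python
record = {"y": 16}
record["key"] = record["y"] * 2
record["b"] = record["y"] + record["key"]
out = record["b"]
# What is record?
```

Answer: {'y': 16, 'key': 32, 'b': 48}

Derivation:
Trace (tracking record):
record = {'y': 16}  # -> record = {'y': 16}
record['key'] = record['y'] * 2  # -> record = {'y': 16, 'key': 32}
record['b'] = record['y'] + record['key']  # -> record = {'y': 16, 'key': 32, 'b': 48}
out = record['b']  # -> out = 48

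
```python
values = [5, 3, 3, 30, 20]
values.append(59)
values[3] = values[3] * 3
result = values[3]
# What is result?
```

Answer: 90

Derivation:
Trace (tracking result):
values = [5, 3, 3, 30, 20]  # -> values = [5, 3, 3, 30, 20]
values.append(59)  # -> values = [5, 3, 3, 30, 20, 59]
values[3] = values[3] * 3  # -> values = [5, 3, 3, 90, 20, 59]
result = values[3]  # -> result = 90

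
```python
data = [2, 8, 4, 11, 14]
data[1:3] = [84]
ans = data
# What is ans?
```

Answer: [2, 84, 11, 14]

Derivation:
Trace (tracking ans):
data = [2, 8, 4, 11, 14]  # -> data = [2, 8, 4, 11, 14]
data[1:3] = [84]  # -> data = [2, 84, 11, 14]
ans = data  # -> ans = [2, 84, 11, 14]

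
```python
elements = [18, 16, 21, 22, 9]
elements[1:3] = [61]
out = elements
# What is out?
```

Answer: [18, 61, 22, 9]

Derivation:
Trace (tracking out):
elements = [18, 16, 21, 22, 9]  # -> elements = [18, 16, 21, 22, 9]
elements[1:3] = [61]  # -> elements = [18, 61, 22, 9]
out = elements  # -> out = [18, 61, 22, 9]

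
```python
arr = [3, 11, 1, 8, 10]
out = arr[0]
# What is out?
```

Answer: 3

Derivation:
Trace (tracking out):
arr = [3, 11, 1, 8, 10]  # -> arr = [3, 11, 1, 8, 10]
out = arr[0]  # -> out = 3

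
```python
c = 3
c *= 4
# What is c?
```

Trace (tracking c):
c = 3  # -> c = 3
c *= 4  # -> c = 12

Answer: 12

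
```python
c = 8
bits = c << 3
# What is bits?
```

Answer: 64

Derivation:
Trace (tracking bits):
c = 8  # -> c = 8
bits = c << 3  # -> bits = 64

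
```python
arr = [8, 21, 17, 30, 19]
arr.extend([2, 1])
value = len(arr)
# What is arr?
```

Trace (tracking arr):
arr = [8, 21, 17, 30, 19]  # -> arr = [8, 21, 17, 30, 19]
arr.extend([2, 1])  # -> arr = [8, 21, 17, 30, 19, 2, 1]
value = len(arr)  # -> value = 7

Answer: [8, 21, 17, 30, 19, 2, 1]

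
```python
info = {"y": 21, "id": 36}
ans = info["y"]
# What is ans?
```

Answer: 21

Derivation:
Trace (tracking ans):
info = {'y': 21, 'id': 36}  # -> info = {'y': 21, 'id': 36}
ans = info['y']  # -> ans = 21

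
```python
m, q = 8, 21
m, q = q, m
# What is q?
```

Trace (tracking q):
m, q = (8, 21)  # -> m = 8, q = 21
m, q = (q, m)  # -> m = 21, q = 8

Answer: 8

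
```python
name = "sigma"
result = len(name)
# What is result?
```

Trace (tracking result):
name = 'sigma'  # -> name = 'sigma'
result = len(name)  # -> result = 5

Answer: 5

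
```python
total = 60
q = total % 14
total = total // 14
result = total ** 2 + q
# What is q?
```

Answer: 4

Derivation:
Trace (tracking q):
total = 60  # -> total = 60
q = total % 14  # -> q = 4
total = total // 14  # -> total = 4
result = total ** 2 + q  # -> result = 20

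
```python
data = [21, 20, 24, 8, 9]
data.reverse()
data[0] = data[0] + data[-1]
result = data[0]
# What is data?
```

Answer: [30, 8, 24, 20, 21]

Derivation:
Trace (tracking data):
data = [21, 20, 24, 8, 9]  # -> data = [21, 20, 24, 8, 9]
data.reverse()  # -> data = [9, 8, 24, 20, 21]
data[0] = data[0] + data[-1]  # -> data = [30, 8, 24, 20, 21]
result = data[0]  # -> result = 30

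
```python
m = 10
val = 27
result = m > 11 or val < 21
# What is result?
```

Trace (tracking result):
m = 10  # -> m = 10
val = 27  # -> val = 27
result = m > 11 or val < 21  # -> result = False

Answer: False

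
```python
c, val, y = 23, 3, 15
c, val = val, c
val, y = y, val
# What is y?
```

Answer: 23

Derivation:
Trace (tracking y):
c, val, y = (23, 3, 15)  # -> c = 23, val = 3, y = 15
c, val = (val, c)  # -> c = 3, val = 23
val, y = (y, val)  # -> val = 15, y = 23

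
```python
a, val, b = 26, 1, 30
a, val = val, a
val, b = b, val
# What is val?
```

Trace (tracking val):
a, val, b = (26, 1, 30)  # -> a = 26, val = 1, b = 30
a, val = (val, a)  # -> a = 1, val = 26
val, b = (b, val)  # -> val = 30, b = 26

Answer: 30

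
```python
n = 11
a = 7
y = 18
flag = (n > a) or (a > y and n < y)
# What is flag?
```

Trace (tracking flag):
n = 11  # -> n = 11
a = 7  # -> a = 7
y = 18  # -> y = 18
flag = n > a or (a > y and n < y)  # -> flag = True

Answer: True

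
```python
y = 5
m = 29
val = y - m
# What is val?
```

Trace (tracking val):
y = 5  # -> y = 5
m = 29  # -> m = 29
val = y - m  # -> val = -24

Answer: -24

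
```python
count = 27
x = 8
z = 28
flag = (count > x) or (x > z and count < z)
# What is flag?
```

Trace (tracking flag):
count = 27  # -> count = 27
x = 8  # -> x = 8
z = 28  # -> z = 28
flag = count > x or (x > z and count < z)  # -> flag = True

Answer: True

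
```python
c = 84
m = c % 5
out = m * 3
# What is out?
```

Answer: 12

Derivation:
Trace (tracking out):
c = 84  # -> c = 84
m = c % 5  # -> m = 4
out = m * 3  # -> out = 12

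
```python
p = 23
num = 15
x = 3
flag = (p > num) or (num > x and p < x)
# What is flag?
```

Trace (tracking flag):
p = 23  # -> p = 23
num = 15  # -> num = 15
x = 3  # -> x = 3
flag = p > num or (num > x and p < x)  # -> flag = True

Answer: True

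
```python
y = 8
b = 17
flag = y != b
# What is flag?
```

Answer: True

Derivation:
Trace (tracking flag):
y = 8  # -> y = 8
b = 17  # -> b = 17
flag = y != b  # -> flag = True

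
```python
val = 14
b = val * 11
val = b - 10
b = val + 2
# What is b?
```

Trace (tracking b):
val = 14  # -> val = 14
b = val * 11  # -> b = 154
val = b - 10  # -> val = 144
b = val + 2  # -> b = 146

Answer: 146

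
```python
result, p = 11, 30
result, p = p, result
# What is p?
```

Trace (tracking p):
result, p = (11, 30)  # -> result = 11, p = 30
result, p = (p, result)  # -> result = 30, p = 11

Answer: 11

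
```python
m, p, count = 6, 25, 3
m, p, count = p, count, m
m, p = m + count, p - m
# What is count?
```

Answer: 6

Derivation:
Trace (tracking count):
m, p, count = (6, 25, 3)  # -> m = 6, p = 25, count = 3
m, p, count = (p, count, m)  # -> m = 25, p = 3, count = 6
m, p = (m + count, p - m)  # -> m = 31, p = -22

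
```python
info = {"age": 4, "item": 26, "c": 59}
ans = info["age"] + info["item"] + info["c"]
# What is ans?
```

Answer: 89

Derivation:
Trace (tracking ans):
info = {'age': 4, 'item': 26, 'c': 59}  # -> info = {'age': 4, 'item': 26, 'c': 59}
ans = info['age'] + info['item'] + info['c']  # -> ans = 89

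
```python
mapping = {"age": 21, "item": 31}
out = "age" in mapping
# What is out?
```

Trace (tracking out):
mapping = {'age': 21, 'item': 31}  # -> mapping = {'age': 21, 'item': 31}
out = 'age' in mapping  # -> out = True

Answer: True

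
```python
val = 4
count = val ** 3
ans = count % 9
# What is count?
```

Answer: 64

Derivation:
Trace (tracking count):
val = 4  # -> val = 4
count = val ** 3  # -> count = 64
ans = count % 9  # -> ans = 1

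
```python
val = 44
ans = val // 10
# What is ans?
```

Trace (tracking ans):
val = 44  # -> val = 44
ans = val // 10  # -> ans = 4

Answer: 4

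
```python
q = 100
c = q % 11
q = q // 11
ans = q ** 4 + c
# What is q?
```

Trace (tracking q):
q = 100  # -> q = 100
c = q % 11  # -> c = 1
q = q // 11  # -> q = 9
ans = q ** 4 + c  # -> ans = 6562

Answer: 9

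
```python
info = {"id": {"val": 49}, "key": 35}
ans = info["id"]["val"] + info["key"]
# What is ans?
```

Answer: 84

Derivation:
Trace (tracking ans):
info = {'id': {'val': 49}, 'key': 35}  # -> info = {'id': {'val': 49}, 'key': 35}
ans = info['id']['val'] + info['key']  # -> ans = 84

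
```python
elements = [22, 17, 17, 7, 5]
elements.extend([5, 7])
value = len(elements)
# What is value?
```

Trace (tracking value):
elements = [22, 17, 17, 7, 5]  # -> elements = [22, 17, 17, 7, 5]
elements.extend([5, 7])  # -> elements = [22, 17, 17, 7, 5, 5, 7]
value = len(elements)  # -> value = 7

Answer: 7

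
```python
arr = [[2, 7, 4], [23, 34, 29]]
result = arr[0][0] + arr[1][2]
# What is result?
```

Trace (tracking result):
arr = [[2, 7, 4], [23, 34, 29]]  # -> arr = [[2, 7, 4], [23, 34, 29]]
result = arr[0][0] + arr[1][2]  # -> result = 31

Answer: 31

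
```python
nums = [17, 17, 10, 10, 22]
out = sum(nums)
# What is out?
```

Answer: 76

Derivation:
Trace (tracking out):
nums = [17, 17, 10, 10, 22]  # -> nums = [17, 17, 10, 10, 22]
out = sum(nums)  # -> out = 76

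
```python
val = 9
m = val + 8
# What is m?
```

Answer: 17

Derivation:
Trace (tracking m):
val = 9  # -> val = 9
m = val + 8  # -> m = 17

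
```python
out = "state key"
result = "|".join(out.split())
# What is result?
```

Answer: 'state|key'

Derivation:
Trace (tracking result):
out = 'state key'  # -> out = 'state key'
result = '|'.join(out.split())  # -> result = 'state|key'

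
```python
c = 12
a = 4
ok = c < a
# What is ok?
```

Trace (tracking ok):
c = 12  # -> c = 12
a = 4  # -> a = 4
ok = c < a  # -> ok = False

Answer: False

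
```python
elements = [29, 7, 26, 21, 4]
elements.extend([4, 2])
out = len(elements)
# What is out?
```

Answer: 7

Derivation:
Trace (tracking out):
elements = [29, 7, 26, 21, 4]  # -> elements = [29, 7, 26, 21, 4]
elements.extend([4, 2])  # -> elements = [29, 7, 26, 21, 4, 4, 2]
out = len(elements)  # -> out = 7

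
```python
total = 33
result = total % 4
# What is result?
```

Trace (tracking result):
total = 33  # -> total = 33
result = total % 4  # -> result = 1

Answer: 1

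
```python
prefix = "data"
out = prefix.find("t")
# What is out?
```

Trace (tracking out):
prefix = 'data'  # -> prefix = 'data'
out = prefix.find('t')  # -> out = 2

Answer: 2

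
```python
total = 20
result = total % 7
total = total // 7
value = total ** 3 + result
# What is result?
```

Trace (tracking result):
total = 20  # -> total = 20
result = total % 7  # -> result = 6
total = total // 7  # -> total = 2
value = total ** 3 + result  # -> value = 14

Answer: 6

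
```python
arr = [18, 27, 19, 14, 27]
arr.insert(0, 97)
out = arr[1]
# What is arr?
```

Trace (tracking arr):
arr = [18, 27, 19, 14, 27]  # -> arr = [18, 27, 19, 14, 27]
arr.insert(0, 97)  # -> arr = [97, 18, 27, 19, 14, 27]
out = arr[1]  # -> out = 18

Answer: [97, 18, 27, 19, 14, 27]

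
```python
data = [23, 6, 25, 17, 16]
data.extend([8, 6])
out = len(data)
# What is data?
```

Trace (tracking data):
data = [23, 6, 25, 17, 16]  # -> data = [23, 6, 25, 17, 16]
data.extend([8, 6])  # -> data = [23, 6, 25, 17, 16, 8, 6]
out = len(data)  # -> out = 7

Answer: [23, 6, 25, 17, 16, 8, 6]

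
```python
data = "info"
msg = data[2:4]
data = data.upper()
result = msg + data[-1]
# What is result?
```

Trace (tracking result):
data = 'info'  # -> data = 'info'
msg = data[2:4]  # -> msg = 'fo'
data = data.upper()  # -> data = 'INFO'
result = msg + data[-1]  # -> result = 'foO'

Answer: 'foO'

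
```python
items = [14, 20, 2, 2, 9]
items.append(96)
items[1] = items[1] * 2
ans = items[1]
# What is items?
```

Answer: [14, 40, 2, 2, 9, 96]

Derivation:
Trace (tracking items):
items = [14, 20, 2, 2, 9]  # -> items = [14, 20, 2, 2, 9]
items.append(96)  # -> items = [14, 20, 2, 2, 9, 96]
items[1] = items[1] * 2  # -> items = [14, 40, 2, 2, 9, 96]
ans = items[1]  # -> ans = 40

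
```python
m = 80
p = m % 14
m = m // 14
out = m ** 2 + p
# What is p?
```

Answer: 10

Derivation:
Trace (tracking p):
m = 80  # -> m = 80
p = m % 14  # -> p = 10
m = m // 14  # -> m = 5
out = m ** 2 + p  # -> out = 35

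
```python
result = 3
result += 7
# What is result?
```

Trace (tracking result):
result = 3  # -> result = 3
result += 7  # -> result = 10

Answer: 10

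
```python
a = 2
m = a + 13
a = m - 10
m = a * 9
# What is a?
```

Trace (tracking a):
a = 2  # -> a = 2
m = a + 13  # -> m = 15
a = m - 10  # -> a = 5
m = a * 9  # -> m = 45

Answer: 5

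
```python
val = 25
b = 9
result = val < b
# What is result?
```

Answer: False

Derivation:
Trace (tracking result):
val = 25  # -> val = 25
b = 9  # -> b = 9
result = val < b  # -> result = False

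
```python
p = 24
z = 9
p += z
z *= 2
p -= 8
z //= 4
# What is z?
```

Trace (tracking z):
p = 24  # -> p = 24
z = 9  # -> z = 9
p += z  # -> p = 33
z *= 2  # -> z = 18
p -= 8  # -> p = 25
z //= 4  # -> z = 4

Answer: 4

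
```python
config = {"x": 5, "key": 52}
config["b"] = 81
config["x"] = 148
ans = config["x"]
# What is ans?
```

Trace (tracking ans):
config = {'x': 5, 'key': 52}  # -> config = {'x': 5, 'key': 52}
config['b'] = 81  # -> config = {'x': 5, 'key': 52, 'b': 81}
config['x'] = 148  # -> config = {'x': 148, 'key': 52, 'b': 81}
ans = config['x']  # -> ans = 148

Answer: 148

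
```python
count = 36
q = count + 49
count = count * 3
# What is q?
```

Trace (tracking q):
count = 36  # -> count = 36
q = count + 49  # -> q = 85
count = count * 3  # -> count = 108

Answer: 85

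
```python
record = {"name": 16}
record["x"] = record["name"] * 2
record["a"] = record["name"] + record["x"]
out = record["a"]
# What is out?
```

Answer: 48

Derivation:
Trace (tracking out):
record = {'name': 16}  # -> record = {'name': 16}
record['x'] = record['name'] * 2  # -> record = {'name': 16, 'x': 32}
record['a'] = record['name'] + record['x']  # -> record = {'name': 16, 'x': 32, 'a': 48}
out = record['a']  # -> out = 48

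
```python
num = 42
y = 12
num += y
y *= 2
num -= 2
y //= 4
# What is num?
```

Trace (tracking num):
num = 42  # -> num = 42
y = 12  # -> y = 12
num += y  # -> num = 54
y *= 2  # -> y = 24
num -= 2  # -> num = 52
y //= 4  # -> y = 6

Answer: 52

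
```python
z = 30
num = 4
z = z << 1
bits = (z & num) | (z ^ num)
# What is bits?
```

Trace (tracking bits):
z = 30  # -> z = 30
num = 4  # -> num = 4
z = z << 1  # -> z = 60
bits = z & num | z ^ num  # -> bits = 60

Answer: 60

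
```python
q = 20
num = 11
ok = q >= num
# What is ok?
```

Answer: True

Derivation:
Trace (tracking ok):
q = 20  # -> q = 20
num = 11  # -> num = 11
ok = q >= num  # -> ok = True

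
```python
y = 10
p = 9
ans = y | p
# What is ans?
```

Answer: 11

Derivation:
Trace (tracking ans):
y = 10  # -> y = 10
p = 9  # -> p = 9
ans = y | p  # -> ans = 11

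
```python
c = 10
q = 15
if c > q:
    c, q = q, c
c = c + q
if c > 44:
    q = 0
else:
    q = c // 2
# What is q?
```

Trace (tracking q):
c = 10  # -> c = 10
q = 15  # -> q = 15
if c > q:  # condition is False
c = c + q  # -> c = 25
if c > 44:  # condition is False
else:
    q = c // 2  # -> q = 12

Answer: 12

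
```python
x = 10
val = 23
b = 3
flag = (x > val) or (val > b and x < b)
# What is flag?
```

Answer: False

Derivation:
Trace (tracking flag):
x = 10  # -> x = 10
val = 23  # -> val = 23
b = 3  # -> b = 3
flag = x > val or (val > b and x < b)  # -> flag = False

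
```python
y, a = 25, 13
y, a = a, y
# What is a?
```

Trace (tracking a):
y, a = (25, 13)  # -> y = 25, a = 13
y, a = (a, y)  # -> y = 13, a = 25

Answer: 25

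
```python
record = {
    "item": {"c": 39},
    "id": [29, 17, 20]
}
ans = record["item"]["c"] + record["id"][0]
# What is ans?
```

Answer: 68

Derivation:
Trace (tracking ans):
record = {'item': {'c': 39}, 'id': [29, 17, 20]}  # -> record = {'item': {'c': 39}, 'id': [29, 17, 20]}
ans = record['item']['c'] + record['id'][0]  # -> ans = 68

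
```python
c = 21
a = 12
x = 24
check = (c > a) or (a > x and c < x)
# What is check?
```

Answer: True

Derivation:
Trace (tracking check):
c = 21  # -> c = 21
a = 12  # -> a = 12
x = 24  # -> x = 24
check = c > a or (a > x and c < x)  # -> check = True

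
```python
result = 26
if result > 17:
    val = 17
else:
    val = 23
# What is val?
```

Answer: 17

Derivation:
Trace (tracking val):
result = 26  # -> result = 26
if result > 17:  # condition is True
    val = 17  # -> val = 17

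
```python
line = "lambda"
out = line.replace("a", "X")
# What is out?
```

Trace (tracking out):
line = 'lambda'  # -> line = 'lambda'
out = line.replace('a', 'X')  # -> out = 'lXmbdX'

Answer: 'lXmbdX'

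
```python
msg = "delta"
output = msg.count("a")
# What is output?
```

Trace (tracking output):
msg = 'delta'  # -> msg = 'delta'
output = msg.count('a')  # -> output = 1

Answer: 1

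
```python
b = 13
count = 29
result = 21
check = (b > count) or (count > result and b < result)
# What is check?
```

Answer: True

Derivation:
Trace (tracking check):
b = 13  # -> b = 13
count = 29  # -> count = 29
result = 21  # -> result = 21
check = b > count or (count > result and b < result)  # -> check = True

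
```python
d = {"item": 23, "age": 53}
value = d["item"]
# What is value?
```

Trace (tracking value):
d = {'item': 23, 'age': 53}  # -> d = {'item': 23, 'age': 53}
value = d['item']  # -> value = 23

Answer: 23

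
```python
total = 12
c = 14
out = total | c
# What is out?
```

Trace (tracking out):
total = 12  # -> total = 12
c = 14  # -> c = 14
out = total | c  # -> out = 14

Answer: 14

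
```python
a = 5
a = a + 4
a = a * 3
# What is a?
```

Trace (tracking a):
a = 5  # -> a = 5
a = a + 4  # -> a = 9
a = a * 3  # -> a = 27

Answer: 27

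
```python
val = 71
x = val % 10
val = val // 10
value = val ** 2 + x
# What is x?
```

Trace (tracking x):
val = 71  # -> val = 71
x = val % 10  # -> x = 1
val = val // 10  # -> val = 7
value = val ** 2 + x  # -> value = 50

Answer: 1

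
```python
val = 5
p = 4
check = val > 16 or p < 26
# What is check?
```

Trace (tracking check):
val = 5  # -> val = 5
p = 4  # -> p = 4
check = val > 16 or p < 26  # -> check = True

Answer: True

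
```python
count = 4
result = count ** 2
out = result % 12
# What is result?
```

Answer: 16

Derivation:
Trace (tracking result):
count = 4  # -> count = 4
result = count ** 2  # -> result = 16
out = result % 12  # -> out = 4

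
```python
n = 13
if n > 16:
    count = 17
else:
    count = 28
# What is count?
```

Answer: 28

Derivation:
Trace (tracking count):
n = 13  # -> n = 13
if n > 16:  # condition is False
else:
    count = 28  # -> count = 28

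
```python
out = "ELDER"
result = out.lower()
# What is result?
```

Answer: 'elder'

Derivation:
Trace (tracking result):
out = 'ELDER'  # -> out = 'ELDER'
result = out.lower()  # -> result = 'elder'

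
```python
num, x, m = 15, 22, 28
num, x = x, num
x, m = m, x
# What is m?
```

Answer: 15

Derivation:
Trace (tracking m):
num, x, m = (15, 22, 28)  # -> num = 15, x = 22, m = 28
num, x = (x, num)  # -> num = 22, x = 15
x, m = (m, x)  # -> x = 28, m = 15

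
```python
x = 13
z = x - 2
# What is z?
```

Trace (tracking z):
x = 13  # -> x = 13
z = x - 2  # -> z = 11

Answer: 11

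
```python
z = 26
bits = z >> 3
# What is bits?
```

Answer: 3

Derivation:
Trace (tracking bits):
z = 26  # -> z = 26
bits = z >> 3  # -> bits = 3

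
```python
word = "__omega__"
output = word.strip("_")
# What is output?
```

Trace (tracking output):
word = '__omega__'  # -> word = '__omega__'
output = word.strip('_')  # -> output = 'omega'

Answer: 'omega'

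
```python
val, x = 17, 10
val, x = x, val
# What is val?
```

Trace (tracking val):
val, x = (17, 10)  # -> val = 17, x = 10
val, x = (x, val)  # -> val = 10, x = 17

Answer: 10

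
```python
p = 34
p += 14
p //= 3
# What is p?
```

Trace (tracking p):
p = 34  # -> p = 34
p += 14  # -> p = 48
p //= 3  # -> p = 16

Answer: 16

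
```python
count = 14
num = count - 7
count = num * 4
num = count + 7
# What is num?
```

Trace (tracking num):
count = 14  # -> count = 14
num = count - 7  # -> num = 7
count = num * 4  # -> count = 28
num = count + 7  # -> num = 35

Answer: 35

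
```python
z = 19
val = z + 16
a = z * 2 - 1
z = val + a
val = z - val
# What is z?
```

Answer: 72

Derivation:
Trace (tracking z):
z = 19  # -> z = 19
val = z + 16  # -> val = 35
a = z * 2 - 1  # -> a = 37
z = val + a  # -> z = 72
val = z - val  # -> val = 37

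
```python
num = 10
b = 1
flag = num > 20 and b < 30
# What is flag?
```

Answer: False

Derivation:
Trace (tracking flag):
num = 10  # -> num = 10
b = 1  # -> b = 1
flag = num > 20 and b < 30  # -> flag = False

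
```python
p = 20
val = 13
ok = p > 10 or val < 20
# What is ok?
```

Answer: True

Derivation:
Trace (tracking ok):
p = 20  # -> p = 20
val = 13  # -> val = 13
ok = p > 10 or val < 20  # -> ok = True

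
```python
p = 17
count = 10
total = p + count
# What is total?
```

Answer: 27

Derivation:
Trace (tracking total):
p = 17  # -> p = 17
count = 10  # -> count = 10
total = p + count  # -> total = 27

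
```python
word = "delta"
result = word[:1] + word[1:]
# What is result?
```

Answer: 'delta'

Derivation:
Trace (tracking result):
word = 'delta'  # -> word = 'delta'
result = word[:1] + word[1:]  # -> result = 'delta'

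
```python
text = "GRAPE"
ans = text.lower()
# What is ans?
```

Answer: 'grape'

Derivation:
Trace (tracking ans):
text = 'GRAPE'  # -> text = 'GRAPE'
ans = text.lower()  # -> ans = 'grape'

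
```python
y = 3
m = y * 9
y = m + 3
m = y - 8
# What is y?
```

Answer: 30

Derivation:
Trace (tracking y):
y = 3  # -> y = 3
m = y * 9  # -> m = 27
y = m + 3  # -> y = 30
m = y - 8  # -> m = 22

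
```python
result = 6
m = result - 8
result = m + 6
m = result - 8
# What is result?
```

Trace (tracking result):
result = 6  # -> result = 6
m = result - 8  # -> m = -2
result = m + 6  # -> result = 4
m = result - 8  # -> m = -4

Answer: 4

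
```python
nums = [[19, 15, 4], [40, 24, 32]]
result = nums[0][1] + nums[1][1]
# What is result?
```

Answer: 39

Derivation:
Trace (tracking result):
nums = [[19, 15, 4], [40, 24, 32]]  # -> nums = [[19, 15, 4], [40, 24, 32]]
result = nums[0][1] + nums[1][1]  # -> result = 39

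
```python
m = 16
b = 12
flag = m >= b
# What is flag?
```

Trace (tracking flag):
m = 16  # -> m = 16
b = 12  # -> b = 12
flag = m >= b  # -> flag = True

Answer: True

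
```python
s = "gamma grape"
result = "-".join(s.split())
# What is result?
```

Answer: 'gamma-grape'

Derivation:
Trace (tracking result):
s = 'gamma grape'  # -> s = 'gamma grape'
result = '-'.join(s.split())  # -> result = 'gamma-grape'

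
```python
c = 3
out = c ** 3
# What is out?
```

Answer: 27

Derivation:
Trace (tracking out):
c = 3  # -> c = 3
out = c ** 3  # -> out = 27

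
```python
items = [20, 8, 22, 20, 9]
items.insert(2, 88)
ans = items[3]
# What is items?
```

Answer: [20, 8, 88, 22, 20, 9]

Derivation:
Trace (tracking items):
items = [20, 8, 22, 20, 9]  # -> items = [20, 8, 22, 20, 9]
items.insert(2, 88)  # -> items = [20, 8, 88, 22, 20, 9]
ans = items[3]  # -> ans = 22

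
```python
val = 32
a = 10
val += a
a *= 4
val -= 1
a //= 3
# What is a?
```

Answer: 13

Derivation:
Trace (tracking a):
val = 32  # -> val = 32
a = 10  # -> a = 10
val += a  # -> val = 42
a *= 4  # -> a = 40
val -= 1  # -> val = 41
a //= 3  # -> a = 13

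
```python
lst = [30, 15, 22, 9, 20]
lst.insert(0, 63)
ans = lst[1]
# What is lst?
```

Trace (tracking lst):
lst = [30, 15, 22, 9, 20]  # -> lst = [30, 15, 22, 9, 20]
lst.insert(0, 63)  # -> lst = [63, 30, 15, 22, 9, 20]
ans = lst[1]  # -> ans = 30

Answer: [63, 30, 15, 22, 9, 20]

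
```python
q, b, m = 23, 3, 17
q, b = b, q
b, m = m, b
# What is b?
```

Trace (tracking b):
q, b, m = (23, 3, 17)  # -> q = 23, b = 3, m = 17
q, b = (b, q)  # -> q = 3, b = 23
b, m = (m, b)  # -> b = 17, m = 23

Answer: 17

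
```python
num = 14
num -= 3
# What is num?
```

Answer: 11

Derivation:
Trace (tracking num):
num = 14  # -> num = 14
num -= 3  # -> num = 11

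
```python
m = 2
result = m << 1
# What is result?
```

Answer: 4

Derivation:
Trace (tracking result):
m = 2  # -> m = 2
result = m << 1  # -> result = 4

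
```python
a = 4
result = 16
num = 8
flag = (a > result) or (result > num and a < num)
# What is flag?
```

Answer: True

Derivation:
Trace (tracking flag):
a = 4  # -> a = 4
result = 16  # -> result = 16
num = 8  # -> num = 8
flag = a > result or (result > num and a < num)  # -> flag = True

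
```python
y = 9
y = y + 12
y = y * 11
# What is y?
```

Answer: 231

Derivation:
Trace (tracking y):
y = 9  # -> y = 9
y = y + 12  # -> y = 21
y = y * 11  # -> y = 231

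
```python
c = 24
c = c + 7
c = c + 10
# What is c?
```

Answer: 41

Derivation:
Trace (tracking c):
c = 24  # -> c = 24
c = c + 7  # -> c = 31
c = c + 10  # -> c = 41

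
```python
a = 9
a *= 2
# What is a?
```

Answer: 18

Derivation:
Trace (tracking a):
a = 9  # -> a = 9
a *= 2  # -> a = 18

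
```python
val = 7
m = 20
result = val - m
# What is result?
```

Trace (tracking result):
val = 7  # -> val = 7
m = 20  # -> m = 20
result = val - m  # -> result = -13

Answer: -13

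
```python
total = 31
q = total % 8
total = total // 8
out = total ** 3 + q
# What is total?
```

Answer: 3

Derivation:
Trace (tracking total):
total = 31  # -> total = 31
q = total % 8  # -> q = 7
total = total // 8  # -> total = 3
out = total ** 3 + q  # -> out = 34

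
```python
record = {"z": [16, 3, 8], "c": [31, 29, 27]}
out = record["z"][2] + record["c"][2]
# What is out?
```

Trace (tracking out):
record = {'z': [16, 3, 8], 'c': [31, 29, 27]}  # -> record = {'z': [16, 3, 8], 'c': [31, 29, 27]}
out = record['z'][2] + record['c'][2]  # -> out = 35

Answer: 35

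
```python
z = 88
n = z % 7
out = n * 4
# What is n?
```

Answer: 4

Derivation:
Trace (tracking n):
z = 88  # -> z = 88
n = z % 7  # -> n = 4
out = n * 4  # -> out = 16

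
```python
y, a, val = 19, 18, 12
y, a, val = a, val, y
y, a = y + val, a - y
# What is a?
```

Trace (tracking a):
y, a, val = (19, 18, 12)  # -> y = 19, a = 18, val = 12
y, a, val = (a, val, y)  # -> y = 18, a = 12, val = 19
y, a = (y + val, a - y)  # -> y = 37, a = -6

Answer: -6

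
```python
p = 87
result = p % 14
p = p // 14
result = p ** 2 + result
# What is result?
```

Answer: 39

Derivation:
Trace (tracking result):
p = 87  # -> p = 87
result = p % 14  # -> result = 3
p = p // 14  # -> p = 6
result = p ** 2 + result  # -> result = 39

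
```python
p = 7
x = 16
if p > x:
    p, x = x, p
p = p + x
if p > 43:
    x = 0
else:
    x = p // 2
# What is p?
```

Trace (tracking p):
p = 7  # -> p = 7
x = 16  # -> x = 16
if p > x:  # condition is False
p = p + x  # -> p = 23
if p > 43:  # condition is False
else:
    x = p // 2  # -> x = 11

Answer: 23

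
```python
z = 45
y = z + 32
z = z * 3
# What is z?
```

Answer: 135

Derivation:
Trace (tracking z):
z = 45  # -> z = 45
y = z + 32  # -> y = 77
z = z * 3  # -> z = 135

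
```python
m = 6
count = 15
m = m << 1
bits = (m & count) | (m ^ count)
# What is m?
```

Trace (tracking m):
m = 6  # -> m = 6
count = 15  # -> count = 15
m = m << 1  # -> m = 12
bits = m & count | m ^ count  # -> bits = 15

Answer: 12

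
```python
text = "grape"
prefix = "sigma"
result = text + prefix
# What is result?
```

Trace (tracking result):
text = 'grape'  # -> text = 'grape'
prefix = 'sigma'  # -> prefix = 'sigma'
result = text + prefix  # -> result = 'grapesigma'

Answer: 'grapesigma'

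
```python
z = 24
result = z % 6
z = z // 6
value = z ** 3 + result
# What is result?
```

Answer: 0

Derivation:
Trace (tracking result):
z = 24  # -> z = 24
result = z % 6  # -> result = 0
z = z // 6  # -> z = 4
value = z ** 3 + result  # -> value = 64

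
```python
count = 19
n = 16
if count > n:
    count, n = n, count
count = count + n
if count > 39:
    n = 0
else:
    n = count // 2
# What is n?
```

Answer: 17

Derivation:
Trace (tracking n):
count = 19  # -> count = 19
n = 16  # -> n = 16
if count > n:  # condition is True
    count, n = (n, count)  # -> count = 16, n = 19
count = count + n  # -> count = 35
if count > 39:  # condition is False
else:
    n = count // 2  # -> n = 17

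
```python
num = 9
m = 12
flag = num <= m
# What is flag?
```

Answer: True

Derivation:
Trace (tracking flag):
num = 9  # -> num = 9
m = 12  # -> m = 12
flag = num <= m  # -> flag = True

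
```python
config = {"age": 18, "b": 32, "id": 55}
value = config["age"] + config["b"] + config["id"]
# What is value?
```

Trace (tracking value):
config = {'age': 18, 'b': 32, 'id': 55}  # -> config = {'age': 18, 'b': 32, 'id': 55}
value = config['age'] + config['b'] + config['id']  # -> value = 105

Answer: 105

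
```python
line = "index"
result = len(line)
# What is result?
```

Answer: 5

Derivation:
Trace (tracking result):
line = 'index'  # -> line = 'index'
result = len(line)  # -> result = 5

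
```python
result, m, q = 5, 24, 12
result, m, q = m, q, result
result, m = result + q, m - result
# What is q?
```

Trace (tracking q):
result, m, q = (5, 24, 12)  # -> result = 5, m = 24, q = 12
result, m, q = (m, q, result)  # -> result = 24, m = 12, q = 5
result, m = (result + q, m - result)  # -> result = 29, m = -12

Answer: 5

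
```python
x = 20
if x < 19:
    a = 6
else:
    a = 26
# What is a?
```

Answer: 26

Derivation:
Trace (tracking a):
x = 20  # -> x = 20
if x < 19:  # condition is False
else:
    a = 26  # -> a = 26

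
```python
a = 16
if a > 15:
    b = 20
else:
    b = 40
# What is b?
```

Answer: 20

Derivation:
Trace (tracking b):
a = 16  # -> a = 16
if a > 15:  # condition is True
    b = 20  # -> b = 20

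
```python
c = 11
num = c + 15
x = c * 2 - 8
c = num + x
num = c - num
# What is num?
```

Trace (tracking num):
c = 11  # -> c = 11
num = c + 15  # -> num = 26
x = c * 2 - 8  # -> x = 14
c = num + x  # -> c = 40
num = c - num  # -> num = 14

Answer: 14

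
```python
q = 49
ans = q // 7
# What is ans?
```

Answer: 7

Derivation:
Trace (tracking ans):
q = 49  # -> q = 49
ans = q // 7  # -> ans = 7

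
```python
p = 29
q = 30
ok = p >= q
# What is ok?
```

Answer: False

Derivation:
Trace (tracking ok):
p = 29  # -> p = 29
q = 30  # -> q = 30
ok = p >= q  # -> ok = False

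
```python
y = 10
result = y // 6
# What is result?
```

Trace (tracking result):
y = 10  # -> y = 10
result = y // 6  # -> result = 1

Answer: 1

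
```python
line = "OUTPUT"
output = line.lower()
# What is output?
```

Trace (tracking output):
line = 'OUTPUT'  # -> line = 'OUTPUT'
output = line.lower()  # -> output = 'output'

Answer: 'output'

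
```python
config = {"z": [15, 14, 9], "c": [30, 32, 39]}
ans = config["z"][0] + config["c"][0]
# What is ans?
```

Trace (tracking ans):
config = {'z': [15, 14, 9], 'c': [30, 32, 39]}  # -> config = {'z': [15, 14, 9], 'c': [30, 32, 39]}
ans = config['z'][0] + config['c'][0]  # -> ans = 45

Answer: 45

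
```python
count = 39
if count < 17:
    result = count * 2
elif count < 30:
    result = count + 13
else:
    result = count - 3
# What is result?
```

Trace (tracking result):
count = 39  # -> count = 39
if count < 17:  # condition is False
elif count < 30:  # condition is False
else:
    result = count - 3  # -> result = 36

Answer: 36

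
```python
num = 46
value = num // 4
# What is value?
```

Answer: 11

Derivation:
Trace (tracking value):
num = 46  # -> num = 46
value = num // 4  # -> value = 11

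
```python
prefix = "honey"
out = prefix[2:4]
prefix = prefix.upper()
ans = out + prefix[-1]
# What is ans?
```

Trace (tracking ans):
prefix = 'honey'  # -> prefix = 'honey'
out = prefix[2:4]  # -> out = 'ne'
prefix = prefix.upper()  # -> prefix = 'HONEY'
ans = out + prefix[-1]  # -> ans = 'neY'

Answer: 'neY'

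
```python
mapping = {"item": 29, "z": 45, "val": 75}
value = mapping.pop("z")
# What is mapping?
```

Trace (tracking mapping):
mapping = {'item': 29, 'z': 45, 'val': 75}  # -> mapping = {'item': 29, 'z': 45, 'val': 75}
value = mapping.pop('z')  # -> value = 45

Answer: {'item': 29, 'val': 75}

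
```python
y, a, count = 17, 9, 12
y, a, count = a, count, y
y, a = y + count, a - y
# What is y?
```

Trace (tracking y):
y, a, count = (17, 9, 12)  # -> y = 17, a = 9, count = 12
y, a, count = (a, count, y)  # -> y = 9, a = 12, count = 17
y, a = (y + count, a - y)  # -> y = 26, a = 3

Answer: 26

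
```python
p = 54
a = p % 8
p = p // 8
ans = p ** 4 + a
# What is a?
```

Answer: 6

Derivation:
Trace (tracking a):
p = 54  # -> p = 54
a = p % 8  # -> a = 6
p = p // 8  # -> p = 6
ans = p ** 4 + a  # -> ans = 1302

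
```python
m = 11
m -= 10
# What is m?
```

Trace (tracking m):
m = 11  # -> m = 11
m -= 10  # -> m = 1

Answer: 1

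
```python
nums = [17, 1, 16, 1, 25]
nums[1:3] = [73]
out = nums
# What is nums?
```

Trace (tracking nums):
nums = [17, 1, 16, 1, 25]  # -> nums = [17, 1, 16, 1, 25]
nums[1:3] = [73]  # -> nums = [17, 73, 1, 25]
out = nums  # -> out = [17, 73, 1, 25]

Answer: [17, 73, 1, 25]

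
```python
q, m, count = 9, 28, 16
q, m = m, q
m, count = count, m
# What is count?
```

Answer: 9

Derivation:
Trace (tracking count):
q, m, count = (9, 28, 16)  # -> q = 9, m = 28, count = 16
q, m = (m, q)  # -> q = 28, m = 9
m, count = (count, m)  # -> m = 16, count = 9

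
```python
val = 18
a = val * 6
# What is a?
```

Answer: 108

Derivation:
Trace (tracking a):
val = 18  # -> val = 18
a = val * 6  # -> a = 108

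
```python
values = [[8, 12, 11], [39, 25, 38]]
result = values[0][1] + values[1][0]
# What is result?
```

Trace (tracking result):
values = [[8, 12, 11], [39, 25, 38]]  # -> values = [[8, 12, 11], [39, 25, 38]]
result = values[0][1] + values[1][0]  # -> result = 51

Answer: 51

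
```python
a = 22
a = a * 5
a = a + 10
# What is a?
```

Trace (tracking a):
a = 22  # -> a = 22
a = a * 5  # -> a = 110
a = a + 10  # -> a = 120

Answer: 120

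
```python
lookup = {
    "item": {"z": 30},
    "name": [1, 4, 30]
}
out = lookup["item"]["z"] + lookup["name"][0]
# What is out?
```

Trace (tracking out):
lookup = {'item': {'z': 30}, 'name': [1, 4, 30]}  # -> lookup = {'item': {'z': 30}, 'name': [1, 4, 30]}
out = lookup['item']['z'] + lookup['name'][0]  # -> out = 31

Answer: 31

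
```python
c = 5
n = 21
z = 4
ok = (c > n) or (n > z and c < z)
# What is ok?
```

Answer: False

Derivation:
Trace (tracking ok):
c = 5  # -> c = 5
n = 21  # -> n = 21
z = 4  # -> z = 4
ok = c > n or (n > z and c < z)  # -> ok = False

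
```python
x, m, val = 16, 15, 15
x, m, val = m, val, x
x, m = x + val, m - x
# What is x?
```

Trace (tracking x):
x, m, val = (16, 15, 15)  # -> x = 16, m = 15, val = 15
x, m, val = (m, val, x)  # -> x = 15, m = 15, val = 16
x, m = (x + val, m - x)  # -> x = 31, m = 0

Answer: 31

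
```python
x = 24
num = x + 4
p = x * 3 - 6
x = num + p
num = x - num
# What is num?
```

Trace (tracking num):
x = 24  # -> x = 24
num = x + 4  # -> num = 28
p = x * 3 - 6  # -> p = 66
x = num + p  # -> x = 94
num = x - num  # -> num = 66

Answer: 66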